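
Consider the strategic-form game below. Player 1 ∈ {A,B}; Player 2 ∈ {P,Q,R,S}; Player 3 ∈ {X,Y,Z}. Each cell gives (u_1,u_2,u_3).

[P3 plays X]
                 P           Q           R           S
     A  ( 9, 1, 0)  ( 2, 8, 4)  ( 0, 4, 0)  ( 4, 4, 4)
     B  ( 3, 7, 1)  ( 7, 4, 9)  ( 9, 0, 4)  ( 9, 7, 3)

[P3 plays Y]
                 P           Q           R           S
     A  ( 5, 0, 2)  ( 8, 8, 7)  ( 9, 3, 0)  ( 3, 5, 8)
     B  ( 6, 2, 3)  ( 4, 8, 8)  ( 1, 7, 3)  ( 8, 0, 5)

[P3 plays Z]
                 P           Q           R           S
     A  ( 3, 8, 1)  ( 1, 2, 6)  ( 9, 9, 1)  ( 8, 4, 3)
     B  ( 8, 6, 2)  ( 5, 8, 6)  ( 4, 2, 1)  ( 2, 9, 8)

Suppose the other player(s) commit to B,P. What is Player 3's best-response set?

u_3(X vs B,P) = 1
u_3(Y vs B,P) = 3
u_3(Z vs B,P) = 2
max payoff 3 at {Y}

BR_3 = {Y}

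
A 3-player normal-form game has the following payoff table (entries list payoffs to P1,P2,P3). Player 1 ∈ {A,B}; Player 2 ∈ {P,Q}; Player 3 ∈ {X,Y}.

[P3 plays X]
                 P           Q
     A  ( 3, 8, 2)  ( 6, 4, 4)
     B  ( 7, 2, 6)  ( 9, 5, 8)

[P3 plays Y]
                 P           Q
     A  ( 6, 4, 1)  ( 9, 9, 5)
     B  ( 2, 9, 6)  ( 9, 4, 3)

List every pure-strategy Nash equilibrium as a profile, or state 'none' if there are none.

NE set: (A,Q,Y), (B,Q,X)

(A,P,X): not NE [P1→B gives 7>3]
(A,P,Y): not NE [P2→Q gives 9>4; P3→X gives 2>1]
(A,Q,X): not NE [P1→B gives 9>6; P2→P gives 8>4; P3→Y gives 5>4]
(A,Q,Y): NE
(B,P,X): not NE [P2→Q gives 5>2]
(B,P,Y): not NE [P1→A gives 6>2]
(B,Q,X): NE
(B,Q,Y): not NE [P2→P gives 9>4; P3→X gives 8>3]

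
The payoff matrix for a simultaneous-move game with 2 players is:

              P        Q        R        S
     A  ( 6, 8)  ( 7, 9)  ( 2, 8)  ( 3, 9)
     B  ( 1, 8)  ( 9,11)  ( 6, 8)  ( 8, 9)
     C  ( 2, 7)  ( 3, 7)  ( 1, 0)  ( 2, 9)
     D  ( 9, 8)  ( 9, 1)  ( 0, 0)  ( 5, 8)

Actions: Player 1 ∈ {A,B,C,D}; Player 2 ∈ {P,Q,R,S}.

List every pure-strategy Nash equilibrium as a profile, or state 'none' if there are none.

Nash profiles: (B,Q), (D,P)

(A,P): not NE [P1→D gives 9>6; P2→S gives 9>8]
(A,Q): not NE [P1→D gives 9>7]
(A,R): not NE [P1→B gives 6>2; P2→S gives 9>8]
(A,S): not NE [P1→B gives 8>3]
(B,P): not NE [P1→D gives 9>1; P2→Q gives 11>8]
(B,Q): NE
(B,R): not NE [P2→Q gives 11>8]
(B,S): not NE [P2→Q gives 11>9]
(C,P): not NE [P1→D gives 9>2; P2→S gives 9>7]
(C,Q): not NE [P1→D gives 9>3; P2→S gives 9>7]
(C,R): not NE [P1→B gives 6>1; P2→S gives 9>0]
(C,S): not NE [P1→B gives 8>2]
(D,P): NE
(D,Q): not NE [P2→S gives 8>1]
(D,R): not NE [P1→B gives 6>0; P2→S gives 8>0]
(D,S): not NE [P1→B gives 8>5]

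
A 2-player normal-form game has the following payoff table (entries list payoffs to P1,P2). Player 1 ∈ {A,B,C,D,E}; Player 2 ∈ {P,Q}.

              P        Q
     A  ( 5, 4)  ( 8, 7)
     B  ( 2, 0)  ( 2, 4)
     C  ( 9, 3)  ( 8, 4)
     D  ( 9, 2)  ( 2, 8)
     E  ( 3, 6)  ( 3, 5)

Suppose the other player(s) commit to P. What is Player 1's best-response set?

argmax u_1 = {C,D}

u_1(A vs P) = 5
u_1(B vs P) = 2
u_1(C vs P) = 9
u_1(D vs P) = 9
u_1(E vs P) = 3
max payoff 9 at {C,D}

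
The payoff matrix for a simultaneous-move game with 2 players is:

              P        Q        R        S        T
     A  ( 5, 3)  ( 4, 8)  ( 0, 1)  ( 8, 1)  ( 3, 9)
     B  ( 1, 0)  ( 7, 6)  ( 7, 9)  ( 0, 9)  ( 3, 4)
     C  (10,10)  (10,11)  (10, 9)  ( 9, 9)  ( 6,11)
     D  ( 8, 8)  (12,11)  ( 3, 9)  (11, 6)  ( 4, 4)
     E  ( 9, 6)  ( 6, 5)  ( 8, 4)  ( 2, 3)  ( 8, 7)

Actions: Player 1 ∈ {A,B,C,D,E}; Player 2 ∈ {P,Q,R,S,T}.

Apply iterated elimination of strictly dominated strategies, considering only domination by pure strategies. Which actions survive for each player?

IESDS → P1:{C,D,E} P2:{P,Q,T}

P1 drop A (C beats it: P:10>5 Q:10>4 R:10>0 S:9>8 T:6>3)
P1 drop B (C beats it: P:10>1 Q:10>7 R:10>7 S:9>0 T:6>3)
P2 drop R (Q beats it: C:11>9 D:11>9 E:5>4)
P2 drop S (P beats it: C:10>9 D:8>6 E:6>3)
P1→{C,D,E} P2→{P,Q,T}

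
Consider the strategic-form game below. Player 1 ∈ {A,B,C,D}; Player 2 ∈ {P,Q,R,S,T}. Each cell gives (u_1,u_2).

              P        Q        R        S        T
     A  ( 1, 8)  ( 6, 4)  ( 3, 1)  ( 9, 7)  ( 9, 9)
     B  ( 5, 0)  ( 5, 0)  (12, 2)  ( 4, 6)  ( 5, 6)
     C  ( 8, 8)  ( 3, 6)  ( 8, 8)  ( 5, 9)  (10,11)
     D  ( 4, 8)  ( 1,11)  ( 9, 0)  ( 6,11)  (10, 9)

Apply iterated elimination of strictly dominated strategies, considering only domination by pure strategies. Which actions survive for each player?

P2 drop P (T beats it: A:9>8 B:6>0 C:11>8 D:9>8)
P2 drop R (S beats it: A:7>1 B:6>2 C:9>8 D:11>0)
P1 drop B (A beats it: Q:6>5 S:9>4 T:9>5)
P1→{A,C,D} P2→{Q,S,T}

Survivors P1:{A,C,D} P2:{Q,S,T}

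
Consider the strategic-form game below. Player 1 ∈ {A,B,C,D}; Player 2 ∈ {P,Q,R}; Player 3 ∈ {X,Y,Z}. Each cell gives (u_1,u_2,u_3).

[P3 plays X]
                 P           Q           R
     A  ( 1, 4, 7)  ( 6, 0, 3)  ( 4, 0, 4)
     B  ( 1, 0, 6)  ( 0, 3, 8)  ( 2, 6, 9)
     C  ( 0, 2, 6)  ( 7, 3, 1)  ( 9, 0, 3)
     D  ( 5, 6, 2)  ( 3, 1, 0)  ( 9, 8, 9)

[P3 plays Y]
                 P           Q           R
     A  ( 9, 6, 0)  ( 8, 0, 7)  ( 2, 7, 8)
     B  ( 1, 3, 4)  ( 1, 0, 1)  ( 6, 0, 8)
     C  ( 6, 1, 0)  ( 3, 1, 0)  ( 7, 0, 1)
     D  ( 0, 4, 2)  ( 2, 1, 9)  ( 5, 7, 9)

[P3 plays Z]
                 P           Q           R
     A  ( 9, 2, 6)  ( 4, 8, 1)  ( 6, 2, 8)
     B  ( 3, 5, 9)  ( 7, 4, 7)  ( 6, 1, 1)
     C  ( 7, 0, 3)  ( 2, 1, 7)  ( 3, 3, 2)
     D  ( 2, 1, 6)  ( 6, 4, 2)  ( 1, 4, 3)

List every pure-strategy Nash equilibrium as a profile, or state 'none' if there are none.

PSNE = {(D,R,X)}

(A,P,X): not NE [P1→D gives 5>1]
(A,P,Y): not NE [P2→R gives 7>6; P3→X gives 7>0]
(A,P,Z): not NE [P2→Q gives 8>2; P3→X gives 7>6]
(A,Q,X): not NE [P1→C gives 7>6; P2→P gives 4>0; P3→Y gives 7>3]
(A,Q,Y): not NE [P2→R gives 7>0]
(A,Q,Z): not NE [P1→B gives 7>4; P3→Y gives 7>1]
(A,R,X): not NE [P1→D gives 9>4; P2→P gives 4>0; P3→Z gives 8>4]
(A,R,Y): not NE [P1→C gives 7>2]
(A,R,Z): not NE [P2→Q gives 8>2]
(B,P,X): not NE [P1→D gives 5>1; P2→R gives 6>0; P3→Z gives 9>6]
(B,P,Y): not NE [P1→A gives 9>1; P3→Z gives 9>4]
(B,P,Z): not NE [P1→A gives 9>3]
(B,Q,X): not NE [P1→C gives 7>0; P2→R gives 6>3]
(B,Q,Y): not NE [P1→A gives 8>1; P2→P gives 3>0; P3→X gives 8>1]
(B,Q,Z): not NE [P2→P gives 5>4; P3→X gives 8>7]
(B,R,X): not NE [P1→D gives 9>2]
(B,R,Y): not NE [P1→C gives 7>6; P2→P gives 3>0; P3→X gives 9>8]
(B,R,Z): not NE [P2→P gives 5>1; P3→X gives 9>1]
(C,P,X): not NE [P1→D gives 5>0; P2→Q gives 3>2]
(C,P,Y): not NE [P1→A gives 9>6; P3→X gives 6>0]
(C,P,Z): not NE [P1→A gives 9>7; P2→R gives 3>0; P3→X gives 6>3]
(C,Q,X): not NE [P3→Z gives 7>1]
(C,Q,Y): not NE [P1→A gives 8>3; P3→Z gives 7>0]
(C,Q,Z): not NE [P1→B gives 7>2; P2→R gives 3>1]
(C,R,X): not NE [P2→Q gives 3>0]
(C,R,Y): not NE [P2→Q gives 1>0; P3→X gives 3>1]
(C,R,Z): not NE [P1→B gives 6>3; P3→X gives 3>2]
(D,P,X): not NE [P2→R gives 8>6; P3→Z gives 6>2]
(D,P,Y): not NE [P1→A gives 9>0; P2→R gives 7>4; P3→Z gives 6>2]
(D,P,Z): not NE [P1→A gives 9>2; P2→R gives 4>1]
(D,Q,X): not NE [P1→C gives 7>3; P2→R gives 8>1; P3→Y gives 9>0]
(D,Q,Y): not NE [P1→A gives 8>2; P2→R gives 7>1]
(D,Q,Z): not NE [P1→B gives 7>6; P3→Y gives 9>2]
(D,R,X): NE
(D,R,Y): not NE [P1→C gives 7>5]
(D,R,Z): not NE [P1→B gives 6>1; P3→Y gives 9>3]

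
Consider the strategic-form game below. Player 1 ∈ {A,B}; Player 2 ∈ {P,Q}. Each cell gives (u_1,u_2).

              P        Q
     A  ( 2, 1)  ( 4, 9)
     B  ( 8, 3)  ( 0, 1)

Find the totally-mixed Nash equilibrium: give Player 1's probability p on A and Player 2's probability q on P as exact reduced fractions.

P1 indiff ⇒ q·2+(1-q)·4 = q·8+(1-q)·0 ⇒ q(-6) = (1-q)(-4) ⇒ q = 2/5
P2 indiff ⇒ p·1+(1-p)·3 = p·9+(1-p)·1 ⇒ p(-8) = (1-p)(-2) ⇒ p = 1/5

p=1/5, q=2/5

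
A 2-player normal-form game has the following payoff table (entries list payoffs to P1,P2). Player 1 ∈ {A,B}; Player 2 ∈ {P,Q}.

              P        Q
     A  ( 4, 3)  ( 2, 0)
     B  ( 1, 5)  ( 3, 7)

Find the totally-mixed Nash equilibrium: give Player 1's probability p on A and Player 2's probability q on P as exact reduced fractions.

P1 mixes 2/5 on A; P2 mixes 1/4 on P

P1 indiff ⇒ q·4+(1-q)·2 = q·1+(1-q)·3 ⇒ q(3) = (1-q)(1) ⇒ q = 1/4
P2 indiff ⇒ p·3+(1-p)·5 = p·0+(1-p)·7 ⇒ p(3) = (1-p)(2) ⇒ p = 2/5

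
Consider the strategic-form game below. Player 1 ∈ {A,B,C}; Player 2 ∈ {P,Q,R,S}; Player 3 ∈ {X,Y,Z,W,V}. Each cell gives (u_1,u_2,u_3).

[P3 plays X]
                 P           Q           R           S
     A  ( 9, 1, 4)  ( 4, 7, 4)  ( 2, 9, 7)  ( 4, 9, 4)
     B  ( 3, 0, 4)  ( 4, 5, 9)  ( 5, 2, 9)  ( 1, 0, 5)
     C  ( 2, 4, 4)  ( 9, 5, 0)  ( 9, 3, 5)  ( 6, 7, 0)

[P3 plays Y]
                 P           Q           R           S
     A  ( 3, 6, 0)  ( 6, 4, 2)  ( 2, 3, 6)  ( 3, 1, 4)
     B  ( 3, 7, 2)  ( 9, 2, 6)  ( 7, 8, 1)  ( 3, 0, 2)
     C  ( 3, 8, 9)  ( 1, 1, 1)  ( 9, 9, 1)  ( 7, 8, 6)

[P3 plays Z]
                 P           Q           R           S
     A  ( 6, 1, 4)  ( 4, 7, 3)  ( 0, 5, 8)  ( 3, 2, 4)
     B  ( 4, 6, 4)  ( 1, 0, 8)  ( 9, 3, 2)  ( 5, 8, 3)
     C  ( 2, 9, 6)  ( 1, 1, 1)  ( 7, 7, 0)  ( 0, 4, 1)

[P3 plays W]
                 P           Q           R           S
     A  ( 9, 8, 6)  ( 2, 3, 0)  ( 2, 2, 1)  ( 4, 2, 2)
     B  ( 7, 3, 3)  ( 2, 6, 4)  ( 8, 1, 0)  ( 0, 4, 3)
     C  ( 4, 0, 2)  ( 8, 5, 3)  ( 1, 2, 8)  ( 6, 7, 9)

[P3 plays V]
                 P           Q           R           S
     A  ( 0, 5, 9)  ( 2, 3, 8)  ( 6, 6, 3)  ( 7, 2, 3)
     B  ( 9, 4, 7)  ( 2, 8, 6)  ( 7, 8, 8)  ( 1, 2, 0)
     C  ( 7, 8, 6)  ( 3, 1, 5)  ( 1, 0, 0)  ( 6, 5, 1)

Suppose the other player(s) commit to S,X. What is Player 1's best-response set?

u_1(A vs S,X) = 4
u_1(B vs S,X) = 1
u_1(C vs S,X) = 6
max payoff 6 at {C}

P1 best: {C}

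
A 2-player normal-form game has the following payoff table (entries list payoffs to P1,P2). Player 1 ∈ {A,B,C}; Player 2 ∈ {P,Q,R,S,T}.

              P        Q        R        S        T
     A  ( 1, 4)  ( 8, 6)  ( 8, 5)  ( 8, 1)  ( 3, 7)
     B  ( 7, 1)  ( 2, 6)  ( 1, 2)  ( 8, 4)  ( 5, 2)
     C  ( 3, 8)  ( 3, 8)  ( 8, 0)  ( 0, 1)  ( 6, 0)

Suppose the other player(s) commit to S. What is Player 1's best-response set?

u_1(A vs S) = 8
u_1(B vs S) = 8
u_1(C vs S) = 0
max payoff 8 at {A,B}

P1 best: {A,B}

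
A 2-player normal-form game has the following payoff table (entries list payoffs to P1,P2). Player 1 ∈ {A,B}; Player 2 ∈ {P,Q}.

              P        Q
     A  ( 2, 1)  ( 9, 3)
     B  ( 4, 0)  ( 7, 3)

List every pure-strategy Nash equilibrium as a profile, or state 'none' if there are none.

PSNE = {(A,Q)}

(A,P): not NE [P1→B gives 4>2; P2→Q gives 3>1]
(A,Q): NE
(B,P): not NE [P2→Q gives 3>0]
(B,Q): not NE [P1→A gives 9>7]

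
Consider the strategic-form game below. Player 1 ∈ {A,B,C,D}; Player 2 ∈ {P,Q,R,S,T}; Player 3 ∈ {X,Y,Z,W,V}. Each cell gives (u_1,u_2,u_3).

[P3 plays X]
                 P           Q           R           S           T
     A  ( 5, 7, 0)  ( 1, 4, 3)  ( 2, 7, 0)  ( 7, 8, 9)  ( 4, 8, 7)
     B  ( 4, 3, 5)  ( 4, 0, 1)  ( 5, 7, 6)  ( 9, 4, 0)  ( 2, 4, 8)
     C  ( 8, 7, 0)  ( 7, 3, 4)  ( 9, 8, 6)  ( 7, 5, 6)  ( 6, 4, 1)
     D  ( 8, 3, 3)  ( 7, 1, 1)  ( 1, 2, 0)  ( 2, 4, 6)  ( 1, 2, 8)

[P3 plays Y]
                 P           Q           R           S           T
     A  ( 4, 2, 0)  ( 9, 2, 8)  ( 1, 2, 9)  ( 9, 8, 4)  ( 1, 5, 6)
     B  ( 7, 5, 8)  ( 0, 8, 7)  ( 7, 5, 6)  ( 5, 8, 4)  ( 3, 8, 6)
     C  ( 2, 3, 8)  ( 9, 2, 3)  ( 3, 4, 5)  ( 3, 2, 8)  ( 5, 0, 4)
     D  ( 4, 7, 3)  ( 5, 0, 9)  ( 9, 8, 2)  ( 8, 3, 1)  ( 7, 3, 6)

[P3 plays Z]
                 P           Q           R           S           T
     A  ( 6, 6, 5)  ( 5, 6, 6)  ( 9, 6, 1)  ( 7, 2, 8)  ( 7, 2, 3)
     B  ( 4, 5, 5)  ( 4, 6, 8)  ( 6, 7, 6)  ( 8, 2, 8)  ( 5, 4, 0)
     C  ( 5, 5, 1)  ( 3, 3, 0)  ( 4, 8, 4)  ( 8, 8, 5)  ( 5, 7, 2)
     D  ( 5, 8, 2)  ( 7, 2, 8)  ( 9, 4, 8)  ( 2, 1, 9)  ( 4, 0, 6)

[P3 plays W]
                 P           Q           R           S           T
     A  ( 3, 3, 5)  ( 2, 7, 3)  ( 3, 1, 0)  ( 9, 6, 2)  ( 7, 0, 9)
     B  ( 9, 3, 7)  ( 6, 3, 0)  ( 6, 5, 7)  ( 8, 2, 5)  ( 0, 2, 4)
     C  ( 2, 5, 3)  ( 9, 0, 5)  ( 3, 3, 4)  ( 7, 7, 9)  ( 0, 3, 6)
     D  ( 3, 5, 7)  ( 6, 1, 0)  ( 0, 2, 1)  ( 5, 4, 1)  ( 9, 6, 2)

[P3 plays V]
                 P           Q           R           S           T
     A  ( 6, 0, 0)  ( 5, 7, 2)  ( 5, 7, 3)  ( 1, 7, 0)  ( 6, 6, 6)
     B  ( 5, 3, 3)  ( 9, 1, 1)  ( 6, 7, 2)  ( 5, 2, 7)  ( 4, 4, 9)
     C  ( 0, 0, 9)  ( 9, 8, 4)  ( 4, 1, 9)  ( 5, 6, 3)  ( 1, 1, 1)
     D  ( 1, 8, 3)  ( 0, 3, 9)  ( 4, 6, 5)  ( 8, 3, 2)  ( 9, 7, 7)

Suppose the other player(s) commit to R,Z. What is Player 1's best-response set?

u_1(A vs R,Z) = 9
u_1(B vs R,Z) = 6
u_1(C vs R,Z) = 4
u_1(D vs R,Z) = 9
max payoff 9 at {A,D}

BR_1 = {A,D}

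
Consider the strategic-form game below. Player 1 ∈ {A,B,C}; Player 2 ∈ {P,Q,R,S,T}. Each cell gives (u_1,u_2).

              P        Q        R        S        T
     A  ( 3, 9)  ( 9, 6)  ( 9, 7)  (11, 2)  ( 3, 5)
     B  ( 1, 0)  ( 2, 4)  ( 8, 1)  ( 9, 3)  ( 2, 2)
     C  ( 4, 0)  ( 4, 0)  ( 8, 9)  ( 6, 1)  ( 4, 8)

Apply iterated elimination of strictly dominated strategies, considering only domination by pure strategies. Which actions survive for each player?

Remaining: P1:{A,C} P2:{P,R}

P1 drop B (A beats it: P:3>1 Q:9>2 R:9>8 S:11>9 T:3>2)
P2 drop Q (R beats it: A:7>6 C:9>0)
P2 drop S (R beats it: A:7>2 C:9>1)
P2 drop T (R beats it: A:7>5 C:9>8)
P1→{A,C} P2→{P,R}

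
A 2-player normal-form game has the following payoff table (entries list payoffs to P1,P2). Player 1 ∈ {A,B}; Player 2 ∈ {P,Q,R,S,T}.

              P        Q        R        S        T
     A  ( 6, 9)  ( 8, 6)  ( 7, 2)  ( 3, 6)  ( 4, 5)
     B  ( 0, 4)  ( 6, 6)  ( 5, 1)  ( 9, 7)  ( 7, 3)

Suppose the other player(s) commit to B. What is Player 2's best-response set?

u_2(P vs B) = 4
u_2(Q vs B) = 6
u_2(R vs B) = 1
u_2(S vs B) = 7
u_2(T vs B) = 3
max payoff 7 at {S}

argmax u_2 = {S}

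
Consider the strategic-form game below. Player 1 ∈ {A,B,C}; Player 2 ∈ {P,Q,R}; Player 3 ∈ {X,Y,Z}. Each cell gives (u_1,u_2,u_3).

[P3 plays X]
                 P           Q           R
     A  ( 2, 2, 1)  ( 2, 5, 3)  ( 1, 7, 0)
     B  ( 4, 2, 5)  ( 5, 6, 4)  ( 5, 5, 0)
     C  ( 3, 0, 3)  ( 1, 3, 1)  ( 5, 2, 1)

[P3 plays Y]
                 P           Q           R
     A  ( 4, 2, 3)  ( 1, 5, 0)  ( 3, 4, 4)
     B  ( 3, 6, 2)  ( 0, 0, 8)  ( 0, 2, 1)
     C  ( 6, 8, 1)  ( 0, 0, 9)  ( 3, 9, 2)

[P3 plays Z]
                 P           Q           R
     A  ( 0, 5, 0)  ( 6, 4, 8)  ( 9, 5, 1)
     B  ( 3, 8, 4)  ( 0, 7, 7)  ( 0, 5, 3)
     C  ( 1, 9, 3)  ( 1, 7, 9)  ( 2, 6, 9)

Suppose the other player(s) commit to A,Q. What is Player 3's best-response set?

BR_3 = {Z}

u_3(X vs A,Q) = 3
u_3(Y vs A,Q) = 0
u_3(Z vs A,Q) = 8
max payoff 8 at {Z}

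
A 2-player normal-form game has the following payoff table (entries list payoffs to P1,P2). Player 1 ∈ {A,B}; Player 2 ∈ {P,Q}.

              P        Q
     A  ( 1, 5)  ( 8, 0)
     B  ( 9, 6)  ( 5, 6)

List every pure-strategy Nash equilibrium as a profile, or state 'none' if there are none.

(A,P): not NE [P1→B gives 9>1]
(A,Q): not NE [P2→P gives 5>0]
(B,P): NE
(B,Q): not NE [P1→A gives 8>5]

NE set: (B,P)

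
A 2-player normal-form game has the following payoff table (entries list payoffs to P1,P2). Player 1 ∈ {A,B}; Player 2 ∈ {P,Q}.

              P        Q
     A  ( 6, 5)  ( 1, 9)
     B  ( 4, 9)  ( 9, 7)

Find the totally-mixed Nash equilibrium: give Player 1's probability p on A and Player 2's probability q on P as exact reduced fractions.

p=1/3, q=4/5

P1 indiff ⇒ q·6+(1-q)·1 = q·4+(1-q)·9 ⇒ q(2) = (1-q)(8) ⇒ q = 4/5
P2 indiff ⇒ p·5+(1-p)·9 = p·9+(1-p)·7 ⇒ p(-4) = (1-p)(-2) ⇒ p = 1/3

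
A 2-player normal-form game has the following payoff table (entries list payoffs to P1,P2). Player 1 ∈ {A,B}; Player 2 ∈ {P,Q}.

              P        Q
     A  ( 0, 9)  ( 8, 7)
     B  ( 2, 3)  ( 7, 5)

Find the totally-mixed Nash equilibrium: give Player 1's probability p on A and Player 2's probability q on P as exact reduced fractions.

(p,q) = (1/2, 1/3)

P1 indiff ⇒ q·0+(1-q)·8 = q·2+(1-q)·7 ⇒ q(-2) = (1-q)(-1) ⇒ q = 1/3
P2 indiff ⇒ p·9+(1-p)·3 = p·7+(1-p)·5 ⇒ p(2) = (1-p)(2) ⇒ p = 1/2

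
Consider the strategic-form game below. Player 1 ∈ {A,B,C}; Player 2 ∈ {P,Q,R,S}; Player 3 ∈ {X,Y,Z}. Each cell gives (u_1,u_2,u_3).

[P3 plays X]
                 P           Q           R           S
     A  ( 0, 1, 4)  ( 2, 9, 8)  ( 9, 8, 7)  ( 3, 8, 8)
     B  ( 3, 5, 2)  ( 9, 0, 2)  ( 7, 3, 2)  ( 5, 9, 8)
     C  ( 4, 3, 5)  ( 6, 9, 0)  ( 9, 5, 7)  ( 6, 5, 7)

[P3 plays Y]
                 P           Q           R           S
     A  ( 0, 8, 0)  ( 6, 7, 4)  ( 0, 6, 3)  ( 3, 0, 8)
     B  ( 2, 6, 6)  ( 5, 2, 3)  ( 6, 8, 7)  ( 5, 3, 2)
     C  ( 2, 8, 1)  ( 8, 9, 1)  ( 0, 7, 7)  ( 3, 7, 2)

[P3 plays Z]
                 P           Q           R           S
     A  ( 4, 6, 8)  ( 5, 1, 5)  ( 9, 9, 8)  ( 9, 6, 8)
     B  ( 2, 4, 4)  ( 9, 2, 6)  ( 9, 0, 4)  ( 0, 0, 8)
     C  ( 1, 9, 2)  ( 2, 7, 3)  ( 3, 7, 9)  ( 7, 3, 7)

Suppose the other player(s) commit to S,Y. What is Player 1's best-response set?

u_1(A vs S,Y) = 3
u_1(B vs S,Y) = 5
u_1(C vs S,Y) = 3
max payoff 5 at {B}

argmax u_1 = {B}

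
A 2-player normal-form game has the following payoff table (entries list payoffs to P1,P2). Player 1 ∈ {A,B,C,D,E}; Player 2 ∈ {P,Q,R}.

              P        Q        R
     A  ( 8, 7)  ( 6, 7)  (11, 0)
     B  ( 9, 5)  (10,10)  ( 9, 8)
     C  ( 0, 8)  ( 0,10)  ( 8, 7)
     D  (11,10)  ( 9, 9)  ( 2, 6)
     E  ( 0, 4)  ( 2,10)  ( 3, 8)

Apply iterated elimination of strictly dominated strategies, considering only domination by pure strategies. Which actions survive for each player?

Survivors P1:{B,D} P2:{P,Q}

P1 drop C (A beats it: P:8>0 Q:6>0 R:11>8)
P1 drop E (A beats it: P:8>0 Q:6>2 R:11>3)
P2 drop R (Q beats it: A:7>0 B:10>8 D:9>6)
P1 drop A (B beats it: P:9>8 Q:10>6)
P1→{B,D} P2→{P,Q}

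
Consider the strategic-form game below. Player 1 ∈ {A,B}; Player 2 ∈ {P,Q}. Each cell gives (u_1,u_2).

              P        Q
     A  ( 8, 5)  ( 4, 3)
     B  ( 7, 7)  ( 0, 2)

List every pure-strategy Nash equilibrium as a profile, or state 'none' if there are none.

(A,P): NE
(A,Q): not NE [P2→P gives 5>3]
(B,P): not NE [P1→A gives 8>7]
(B,Q): not NE [P1→A gives 4>0; P2→P gives 7>2]

Nash profiles: (A,P)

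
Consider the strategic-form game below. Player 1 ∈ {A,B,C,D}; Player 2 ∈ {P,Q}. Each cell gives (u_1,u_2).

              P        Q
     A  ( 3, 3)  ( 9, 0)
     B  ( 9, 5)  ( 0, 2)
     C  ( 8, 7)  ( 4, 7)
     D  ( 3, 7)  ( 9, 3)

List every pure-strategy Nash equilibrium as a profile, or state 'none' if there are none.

PSNE = {(B,P)}

(A,P): not NE [P1→B gives 9>3]
(A,Q): not NE [P2→P gives 3>0]
(B,P): NE
(B,Q): not NE [P1→D gives 9>0; P2→P gives 5>2]
(C,P): not NE [P1→B gives 9>8]
(C,Q): not NE [P1→D gives 9>4]
(D,P): not NE [P1→B gives 9>3]
(D,Q): not NE [P2→P gives 7>3]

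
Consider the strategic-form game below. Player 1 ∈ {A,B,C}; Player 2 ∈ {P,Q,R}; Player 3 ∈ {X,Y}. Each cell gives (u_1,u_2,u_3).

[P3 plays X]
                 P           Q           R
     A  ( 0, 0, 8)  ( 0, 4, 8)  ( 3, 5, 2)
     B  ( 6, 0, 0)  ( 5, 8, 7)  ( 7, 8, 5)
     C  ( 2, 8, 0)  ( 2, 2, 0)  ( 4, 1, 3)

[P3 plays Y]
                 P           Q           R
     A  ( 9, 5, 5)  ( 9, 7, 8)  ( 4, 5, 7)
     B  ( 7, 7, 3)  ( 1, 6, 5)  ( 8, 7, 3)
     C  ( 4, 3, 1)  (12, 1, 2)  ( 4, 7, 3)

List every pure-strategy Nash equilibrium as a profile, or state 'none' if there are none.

(A,P,X): not NE [P1→B gives 6>0; P2→R gives 5>0]
(A,P,Y): not NE [P2→Q gives 7>5; P3→X gives 8>5]
(A,Q,X): not NE [P1→B gives 5>0; P2→R gives 5>4]
(A,Q,Y): not NE [P1→C gives 12>9]
(A,R,X): not NE [P1→B gives 7>3; P3→Y gives 7>2]
(A,R,Y): not NE [P1→B gives 8>4; P2→Q gives 7>5]
(B,P,X): not NE [P2→R gives 8>0; P3→Y gives 3>0]
(B,P,Y): not NE [P1→A gives 9>7]
(B,Q,X): NE
(B,Q,Y): not NE [P1→C gives 12>1; P2→R gives 7>6; P3→X gives 7>5]
(B,R,X): NE
(B,R,Y): not NE [P3→X gives 5>3]
(C,P,X): not NE [P1→B gives 6>2; P3→Y gives 1>0]
(C,P,Y): not NE [P1→A gives 9>4; P2→R gives 7>3]
(C,Q,X): not NE [P1→B gives 5>2; P2→P gives 8>2; P3→Y gives 2>0]
(C,Q,Y): not NE [P2→R gives 7>1]
(C,R,X): not NE [P1→B gives 7>4; P2→P gives 8>1]
(C,R,Y): not NE [P1→B gives 8>4]

Nash profiles: (B,Q,X), (B,R,X)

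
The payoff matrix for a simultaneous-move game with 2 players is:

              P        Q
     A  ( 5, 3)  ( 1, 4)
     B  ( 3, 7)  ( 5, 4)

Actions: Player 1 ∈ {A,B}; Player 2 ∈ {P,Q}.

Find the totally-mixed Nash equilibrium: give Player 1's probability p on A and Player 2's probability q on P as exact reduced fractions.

p=3/4, q=2/3

P1 indiff ⇒ q·5+(1-q)·1 = q·3+(1-q)·5 ⇒ q(2) = (1-q)(4) ⇒ q = 2/3
P2 indiff ⇒ p·3+(1-p)·7 = p·4+(1-p)·4 ⇒ p(-1) = (1-p)(-3) ⇒ p = 3/4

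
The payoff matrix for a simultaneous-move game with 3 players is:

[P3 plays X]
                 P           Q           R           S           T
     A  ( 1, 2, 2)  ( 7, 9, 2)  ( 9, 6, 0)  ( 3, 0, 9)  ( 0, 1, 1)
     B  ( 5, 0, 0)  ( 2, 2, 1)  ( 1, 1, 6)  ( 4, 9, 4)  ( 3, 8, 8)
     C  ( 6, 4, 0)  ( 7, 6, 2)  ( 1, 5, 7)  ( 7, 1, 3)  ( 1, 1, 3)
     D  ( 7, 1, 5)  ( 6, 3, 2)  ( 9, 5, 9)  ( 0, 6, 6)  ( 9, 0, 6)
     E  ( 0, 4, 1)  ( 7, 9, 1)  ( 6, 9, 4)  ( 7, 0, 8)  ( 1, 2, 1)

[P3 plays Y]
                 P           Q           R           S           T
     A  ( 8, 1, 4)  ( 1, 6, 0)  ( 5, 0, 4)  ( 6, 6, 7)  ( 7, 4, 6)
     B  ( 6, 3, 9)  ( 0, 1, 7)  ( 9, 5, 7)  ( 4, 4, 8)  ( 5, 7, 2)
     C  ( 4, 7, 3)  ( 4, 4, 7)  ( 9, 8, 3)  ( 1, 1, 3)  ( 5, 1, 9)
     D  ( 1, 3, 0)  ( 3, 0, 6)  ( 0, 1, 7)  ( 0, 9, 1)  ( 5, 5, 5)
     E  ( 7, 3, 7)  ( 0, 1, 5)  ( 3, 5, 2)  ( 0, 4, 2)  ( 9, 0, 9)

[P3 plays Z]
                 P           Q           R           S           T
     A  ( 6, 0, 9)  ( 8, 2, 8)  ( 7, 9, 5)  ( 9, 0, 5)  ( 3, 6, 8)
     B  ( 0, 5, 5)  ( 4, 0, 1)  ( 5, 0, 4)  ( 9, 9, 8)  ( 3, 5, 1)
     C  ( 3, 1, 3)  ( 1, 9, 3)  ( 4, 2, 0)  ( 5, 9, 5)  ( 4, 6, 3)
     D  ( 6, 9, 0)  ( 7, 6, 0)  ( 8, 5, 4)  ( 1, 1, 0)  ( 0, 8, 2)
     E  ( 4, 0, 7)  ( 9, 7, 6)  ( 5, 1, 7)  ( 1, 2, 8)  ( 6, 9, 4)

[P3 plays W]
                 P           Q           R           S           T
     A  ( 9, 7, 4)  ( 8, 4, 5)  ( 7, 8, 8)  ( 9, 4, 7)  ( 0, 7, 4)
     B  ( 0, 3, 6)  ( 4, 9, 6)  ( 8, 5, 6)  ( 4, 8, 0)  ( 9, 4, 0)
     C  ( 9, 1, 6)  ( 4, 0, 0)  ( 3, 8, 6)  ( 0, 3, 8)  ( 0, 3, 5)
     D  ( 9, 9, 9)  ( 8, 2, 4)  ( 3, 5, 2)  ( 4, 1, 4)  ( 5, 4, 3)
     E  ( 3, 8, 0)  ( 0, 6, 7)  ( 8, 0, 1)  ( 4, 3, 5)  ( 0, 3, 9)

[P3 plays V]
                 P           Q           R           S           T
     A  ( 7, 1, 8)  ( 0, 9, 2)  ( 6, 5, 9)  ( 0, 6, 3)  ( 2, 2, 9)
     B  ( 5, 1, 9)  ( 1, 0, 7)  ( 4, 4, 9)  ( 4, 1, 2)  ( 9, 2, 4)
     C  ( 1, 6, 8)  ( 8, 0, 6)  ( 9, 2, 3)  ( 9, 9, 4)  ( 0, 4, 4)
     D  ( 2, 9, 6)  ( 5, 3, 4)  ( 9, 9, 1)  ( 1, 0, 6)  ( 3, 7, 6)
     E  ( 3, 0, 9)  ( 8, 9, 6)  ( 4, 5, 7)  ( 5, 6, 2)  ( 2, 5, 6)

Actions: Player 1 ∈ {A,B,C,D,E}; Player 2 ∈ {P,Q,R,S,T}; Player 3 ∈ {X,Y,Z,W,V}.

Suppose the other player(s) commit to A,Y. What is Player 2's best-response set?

BR_2 = {Q,S}

u_2(P vs A,Y) = 1
u_2(Q vs A,Y) = 6
u_2(R vs A,Y) = 0
u_2(S vs A,Y) = 6
u_2(T vs A,Y) = 4
max payoff 6 at {Q,S}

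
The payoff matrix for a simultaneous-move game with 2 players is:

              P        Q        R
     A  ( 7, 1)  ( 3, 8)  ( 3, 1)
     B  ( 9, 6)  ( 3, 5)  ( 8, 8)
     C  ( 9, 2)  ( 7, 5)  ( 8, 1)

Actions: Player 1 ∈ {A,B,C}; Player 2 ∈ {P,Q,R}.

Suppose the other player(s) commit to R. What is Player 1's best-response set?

P1 best: {B,C}

u_1(A vs R) = 3
u_1(B vs R) = 8
u_1(C vs R) = 8
max payoff 8 at {B,C}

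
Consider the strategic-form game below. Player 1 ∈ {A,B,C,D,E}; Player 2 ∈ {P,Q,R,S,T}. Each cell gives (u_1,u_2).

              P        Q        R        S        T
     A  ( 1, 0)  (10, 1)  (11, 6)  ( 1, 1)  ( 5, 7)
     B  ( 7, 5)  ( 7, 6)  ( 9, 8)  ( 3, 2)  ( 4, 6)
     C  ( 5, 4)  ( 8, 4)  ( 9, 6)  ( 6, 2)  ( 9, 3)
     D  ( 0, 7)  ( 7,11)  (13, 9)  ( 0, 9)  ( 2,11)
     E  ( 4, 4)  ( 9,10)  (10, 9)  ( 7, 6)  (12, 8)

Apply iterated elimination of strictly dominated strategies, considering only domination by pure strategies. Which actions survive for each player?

Survivors P1:{A,D,E} P2:{Q,R,T}

P2 drop P (R beats it: A:6>0 B:8>5 C:6>4 D:9>7 E:9>4)
P1 drop B (E beats it: Q:9>7 R:10>9 S:7>3 T:12>4)
P1 drop C (E beats it: Q:9>8 R:10>9 S:7>6 T:12>9)
P2 drop S (T beats it: A:7>1 D:11>9 E:8>6)
P1→{A,D,E} P2→{Q,R,T}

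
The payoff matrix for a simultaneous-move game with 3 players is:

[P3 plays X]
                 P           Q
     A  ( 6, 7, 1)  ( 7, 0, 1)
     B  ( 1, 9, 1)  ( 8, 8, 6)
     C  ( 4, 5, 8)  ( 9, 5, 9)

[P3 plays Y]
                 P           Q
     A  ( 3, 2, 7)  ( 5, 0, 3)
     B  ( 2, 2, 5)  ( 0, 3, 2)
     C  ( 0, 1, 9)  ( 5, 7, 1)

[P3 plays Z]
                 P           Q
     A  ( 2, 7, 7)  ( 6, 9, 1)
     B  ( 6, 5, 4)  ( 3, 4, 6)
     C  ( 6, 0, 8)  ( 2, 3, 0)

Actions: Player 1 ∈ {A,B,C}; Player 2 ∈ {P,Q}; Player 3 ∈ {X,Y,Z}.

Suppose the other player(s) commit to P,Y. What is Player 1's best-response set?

u_1(A vs P,Y) = 3
u_1(B vs P,Y) = 2
u_1(C vs P,Y) = 0
max payoff 3 at {A}

BR_1 = {A}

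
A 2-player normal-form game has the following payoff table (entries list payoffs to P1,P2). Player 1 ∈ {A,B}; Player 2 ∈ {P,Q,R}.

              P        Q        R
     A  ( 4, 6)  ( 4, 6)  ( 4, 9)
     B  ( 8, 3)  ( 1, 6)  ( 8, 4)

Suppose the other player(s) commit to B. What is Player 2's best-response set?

u_2(P vs B) = 3
u_2(Q vs B) = 6
u_2(R vs B) = 4
max payoff 6 at {Q}

BR_2 = {Q}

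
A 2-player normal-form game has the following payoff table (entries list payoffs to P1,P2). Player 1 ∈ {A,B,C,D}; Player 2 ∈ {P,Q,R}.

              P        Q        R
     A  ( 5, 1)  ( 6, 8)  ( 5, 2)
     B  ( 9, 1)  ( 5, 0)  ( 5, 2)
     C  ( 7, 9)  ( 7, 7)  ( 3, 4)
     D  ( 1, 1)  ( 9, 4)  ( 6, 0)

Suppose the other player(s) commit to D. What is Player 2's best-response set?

P2 best: {Q}

u_2(P vs D) = 1
u_2(Q vs D) = 4
u_2(R vs D) = 0
max payoff 4 at {Q}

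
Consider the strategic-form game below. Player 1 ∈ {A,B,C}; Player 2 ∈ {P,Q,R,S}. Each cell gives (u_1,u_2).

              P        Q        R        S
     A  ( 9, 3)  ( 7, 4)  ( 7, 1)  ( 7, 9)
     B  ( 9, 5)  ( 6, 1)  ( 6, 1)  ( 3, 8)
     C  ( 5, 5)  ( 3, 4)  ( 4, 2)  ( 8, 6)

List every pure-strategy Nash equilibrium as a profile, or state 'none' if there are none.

Nash profiles: (C,S)

(A,P): not NE [P2→S gives 9>3]
(A,Q): not NE [P2→S gives 9>4]
(A,R): not NE [P2→S gives 9>1]
(A,S): not NE [P1→C gives 8>7]
(B,P): not NE [P2→S gives 8>5]
(B,Q): not NE [P1→A gives 7>6; P2→S gives 8>1]
(B,R): not NE [P1→A gives 7>6; P2→S gives 8>1]
(B,S): not NE [P1→C gives 8>3]
(C,P): not NE [P1→B gives 9>5; P2→S gives 6>5]
(C,Q): not NE [P1→A gives 7>3; P2→S gives 6>4]
(C,R): not NE [P1→A gives 7>4; P2→S gives 6>2]
(C,S): NE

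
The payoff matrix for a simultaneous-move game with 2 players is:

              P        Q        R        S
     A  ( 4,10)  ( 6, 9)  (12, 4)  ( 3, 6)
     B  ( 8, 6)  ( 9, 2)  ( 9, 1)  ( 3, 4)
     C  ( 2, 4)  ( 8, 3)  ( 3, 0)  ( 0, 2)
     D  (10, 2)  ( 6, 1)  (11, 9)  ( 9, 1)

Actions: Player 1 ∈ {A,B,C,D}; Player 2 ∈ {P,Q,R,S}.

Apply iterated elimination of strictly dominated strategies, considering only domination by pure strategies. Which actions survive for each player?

P1 drop C (B beats it: P:8>2 Q:9>8 R:9>3 S:3>0)
P2 drop Q (P beats it: A:10>9 B:6>2 D:2>1)
P1 drop B (D beats it: P:10>8 R:11>9 S:9>3)
P2 drop S (P beats it: A:10>6 D:2>1)
P1→{A,D} P2→{P,R}

Survivors P1:{A,D} P2:{P,R}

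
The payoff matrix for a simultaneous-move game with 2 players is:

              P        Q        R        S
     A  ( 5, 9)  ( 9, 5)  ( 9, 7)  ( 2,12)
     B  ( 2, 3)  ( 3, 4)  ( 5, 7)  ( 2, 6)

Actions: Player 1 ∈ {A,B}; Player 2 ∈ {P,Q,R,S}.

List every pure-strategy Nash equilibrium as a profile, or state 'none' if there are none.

PSNE = {(A,S)}

(A,P): not NE [P2→S gives 12>9]
(A,Q): not NE [P2→S gives 12>5]
(A,R): not NE [P2→S gives 12>7]
(A,S): NE
(B,P): not NE [P1→A gives 5>2; P2→R gives 7>3]
(B,Q): not NE [P1→A gives 9>3; P2→R gives 7>4]
(B,R): not NE [P1→A gives 9>5]
(B,S): not NE [P2→R gives 7>6]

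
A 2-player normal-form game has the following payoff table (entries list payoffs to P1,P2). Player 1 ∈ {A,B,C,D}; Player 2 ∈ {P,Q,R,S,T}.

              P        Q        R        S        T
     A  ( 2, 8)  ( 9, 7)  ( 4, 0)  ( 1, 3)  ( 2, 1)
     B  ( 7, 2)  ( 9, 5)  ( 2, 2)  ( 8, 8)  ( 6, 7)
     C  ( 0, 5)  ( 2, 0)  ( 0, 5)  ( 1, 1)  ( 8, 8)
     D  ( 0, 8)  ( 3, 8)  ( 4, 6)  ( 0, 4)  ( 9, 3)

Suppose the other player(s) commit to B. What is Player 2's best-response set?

argmax u_2 = {S}

u_2(P vs B) = 2
u_2(Q vs B) = 5
u_2(R vs B) = 2
u_2(S vs B) = 8
u_2(T vs B) = 7
max payoff 8 at {S}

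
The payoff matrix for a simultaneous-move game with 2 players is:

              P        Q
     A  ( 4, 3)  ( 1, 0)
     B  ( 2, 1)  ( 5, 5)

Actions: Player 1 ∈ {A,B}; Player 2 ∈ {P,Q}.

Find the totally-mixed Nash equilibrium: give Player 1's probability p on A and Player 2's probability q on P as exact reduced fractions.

p=4/7, q=2/3

P1 indiff ⇒ q·4+(1-q)·1 = q·2+(1-q)·5 ⇒ q(2) = (1-q)(4) ⇒ q = 2/3
P2 indiff ⇒ p·3+(1-p)·1 = p·0+(1-p)·5 ⇒ p(3) = (1-p)(4) ⇒ p = 4/7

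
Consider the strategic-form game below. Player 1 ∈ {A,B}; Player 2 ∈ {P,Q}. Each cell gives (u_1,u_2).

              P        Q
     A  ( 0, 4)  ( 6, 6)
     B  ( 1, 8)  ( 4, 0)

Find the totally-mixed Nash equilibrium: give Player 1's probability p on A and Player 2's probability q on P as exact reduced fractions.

(p,q) = (4/5, 2/3)

P1 indiff ⇒ q·0+(1-q)·6 = q·1+(1-q)·4 ⇒ q(-1) = (1-q)(-2) ⇒ q = 2/3
P2 indiff ⇒ p·4+(1-p)·8 = p·6+(1-p)·0 ⇒ p(-2) = (1-p)(-8) ⇒ p = 4/5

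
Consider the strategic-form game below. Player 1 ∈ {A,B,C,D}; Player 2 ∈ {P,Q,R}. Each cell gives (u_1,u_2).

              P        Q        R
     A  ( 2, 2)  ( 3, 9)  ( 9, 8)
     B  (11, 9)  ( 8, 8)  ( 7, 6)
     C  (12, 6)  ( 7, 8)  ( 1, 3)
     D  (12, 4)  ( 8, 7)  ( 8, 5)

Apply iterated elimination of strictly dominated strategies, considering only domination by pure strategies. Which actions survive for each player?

IESDS → P1:{B,C,D} P2:{P,Q}

P2 drop R (Q beats it: A:9>8 B:8>6 C:8>3 D:7>5)
P1 drop A (B beats it: P:11>2 Q:8>3)
P1→{B,C,D} P2→{P,Q}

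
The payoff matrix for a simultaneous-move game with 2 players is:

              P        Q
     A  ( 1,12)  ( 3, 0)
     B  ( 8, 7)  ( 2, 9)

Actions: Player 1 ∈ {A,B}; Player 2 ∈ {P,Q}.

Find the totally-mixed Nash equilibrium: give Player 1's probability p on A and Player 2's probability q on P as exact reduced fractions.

P1 indiff ⇒ q·1+(1-q)·3 = q·8+(1-q)·2 ⇒ q(-7) = (1-q)(-1) ⇒ q = 1/8
P2 indiff ⇒ p·12+(1-p)·7 = p·0+(1-p)·9 ⇒ p(12) = (1-p)(2) ⇒ p = 1/7

(p,q) = (1/7, 1/8)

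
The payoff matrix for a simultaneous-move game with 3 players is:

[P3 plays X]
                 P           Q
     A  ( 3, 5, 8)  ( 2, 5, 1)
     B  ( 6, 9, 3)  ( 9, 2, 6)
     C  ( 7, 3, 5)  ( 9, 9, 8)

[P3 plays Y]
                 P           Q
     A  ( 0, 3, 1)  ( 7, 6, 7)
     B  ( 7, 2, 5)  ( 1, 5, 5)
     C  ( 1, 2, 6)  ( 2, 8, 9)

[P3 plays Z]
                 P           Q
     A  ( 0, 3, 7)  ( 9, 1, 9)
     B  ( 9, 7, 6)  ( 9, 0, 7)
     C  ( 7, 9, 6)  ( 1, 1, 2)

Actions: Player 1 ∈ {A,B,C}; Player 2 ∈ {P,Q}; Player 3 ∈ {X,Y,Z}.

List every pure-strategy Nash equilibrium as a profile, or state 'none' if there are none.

(A,P,X): not NE [P1→C gives 7>3]
(A,P,Y): not NE [P1→B gives 7>0; P2→Q gives 6>3; P3→X gives 8>1]
(A,P,Z): not NE [P1→B gives 9>0; P3→X gives 8>7]
(A,Q,X): not NE [P1→C gives 9>2; P3→Z gives 9>1]
(A,Q,Y): not NE [P3→Z gives 9>7]
(A,Q,Z): not NE [P2→P gives 3>1]
(B,P,X): not NE [P1→C gives 7>6; P3→Z gives 6>3]
(B,P,Y): not NE [P2→Q gives 5>2; P3→Z gives 6>5]
(B,P,Z): NE
(B,Q,X): not NE [P2→P gives 9>2; P3→Z gives 7>6]
(B,Q,Y): not NE [P1→A gives 7>1; P3→Z gives 7>5]
(B,Q,Z): not NE [P2→P gives 7>0]
(C,P,X): not NE [P2→Q gives 9>3; P3→Z gives 6>5]
(C,P,Y): not NE [P1→B gives 7>1; P2→Q gives 8>2]
(C,P,Z): not NE [P1→B gives 9>7]
(C,Q,X): not NE [P3→Y gives 9>8]
(C,Q,Y): not NE [P1→A gives 7>2]
(C,Q,Z): not NE [P1→B gives 9>1; P2→P gives 9>1; P3→Y gives 9>2]

NE set: (B,P,Z)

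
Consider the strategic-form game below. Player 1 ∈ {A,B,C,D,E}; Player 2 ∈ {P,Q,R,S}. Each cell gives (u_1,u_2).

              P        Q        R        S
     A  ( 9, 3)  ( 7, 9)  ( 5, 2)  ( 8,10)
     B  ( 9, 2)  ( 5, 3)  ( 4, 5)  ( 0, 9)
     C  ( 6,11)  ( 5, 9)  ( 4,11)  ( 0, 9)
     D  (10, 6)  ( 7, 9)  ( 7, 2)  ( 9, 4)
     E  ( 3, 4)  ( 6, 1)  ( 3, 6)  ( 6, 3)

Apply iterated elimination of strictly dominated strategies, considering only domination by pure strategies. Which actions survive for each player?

Remaining: P1:{A,D} P2:{Q,S}

P1 drop B (D beats it: P:10>9 Q:7>5 R:7>4 S:9>0)
P1 drop C (A beats it: P:9>6 Q:7>5 R:5>4 S:8>0)
P1 drop E (A beats it: P:9>3 Q:7>6 R:5>3 S:8>6)
P2 drop P (Q beats it: A:9>3 D:9>6)
P2 drop R (Q beats it: A:9>2 D:9>2)
P1→{A,D} P2→{Q,S}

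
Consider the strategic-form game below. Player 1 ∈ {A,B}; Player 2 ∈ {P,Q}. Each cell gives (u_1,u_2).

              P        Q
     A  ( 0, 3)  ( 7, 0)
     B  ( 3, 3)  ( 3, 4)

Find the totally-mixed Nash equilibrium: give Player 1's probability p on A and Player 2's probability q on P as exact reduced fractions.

P1 indiff ⇒ q·0+(1-q)·7 = q·3+(1-q)·3 ⇒ q(-3) = (1-q)(-4) ⇒ q = 4/7
P2 indiff ⇒ p·3+(1-p)·3 = p·0+(1-p)·4 ⇒ p(3) = (1-p)(1) ⇒ p = 1/4

p=1/4, q=4/7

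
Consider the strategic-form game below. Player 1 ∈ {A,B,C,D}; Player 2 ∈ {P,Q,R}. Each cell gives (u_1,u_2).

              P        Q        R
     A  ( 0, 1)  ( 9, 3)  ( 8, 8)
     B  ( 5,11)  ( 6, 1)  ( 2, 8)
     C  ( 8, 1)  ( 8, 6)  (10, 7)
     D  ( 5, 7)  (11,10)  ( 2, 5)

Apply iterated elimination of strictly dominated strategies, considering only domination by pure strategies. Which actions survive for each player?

P1 drop B (C beats it: P:8>5 Q:8>6 R:10>2)
P2 drop P (Q beats it: A:3>1 C:6>1 D:10>7)
P1→{A,C,D} P2→{Q,R}

IESDS → P1:{A,C,D} P2:{Q,R}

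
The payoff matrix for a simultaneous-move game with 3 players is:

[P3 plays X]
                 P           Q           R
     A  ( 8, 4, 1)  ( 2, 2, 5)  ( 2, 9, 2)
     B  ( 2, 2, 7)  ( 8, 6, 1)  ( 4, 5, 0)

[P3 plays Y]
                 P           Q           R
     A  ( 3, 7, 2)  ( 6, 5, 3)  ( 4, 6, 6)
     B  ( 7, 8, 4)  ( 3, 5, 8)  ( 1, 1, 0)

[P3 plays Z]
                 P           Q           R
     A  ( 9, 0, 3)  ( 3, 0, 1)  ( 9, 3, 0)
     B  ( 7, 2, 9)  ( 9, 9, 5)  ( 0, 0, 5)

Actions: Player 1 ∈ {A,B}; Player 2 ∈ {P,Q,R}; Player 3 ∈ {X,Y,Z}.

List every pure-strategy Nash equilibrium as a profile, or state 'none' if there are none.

No pure NE.

(A,P,X): not NE [P2→R gives 9>4; P3→Z gives 3>1]
(A,P,Y): not NE [P1→B gives 7>3; P3→Z gives 3>2]
(A,P,Z): not NE [P2→R gives 3>0]
(A,Q,X): not NE [P1→B gives 8>2; P2→R gives 9>2]
(A,Q,Y): not NE [P2→P gives 7>5; P3→X gives 5>3]
(A,Q,Z): not NE [P1→B gives 9>3; P2→R gives 3>0; P3→X gives 5>1]
(A,R,X): not NE [P1→B gives 4>2; P3→Y gives 6>2]
(A,R,Y): not NE [P2→P gives 7>6]
(A,R,Z): not NE [P3→Y gives 6>0]
(B,P,X): not NE [P1→A gives 8>2; P2→Q gives 6>2; P3→Z gives 9>7]
(B,P,Y): not NE [P3→Z gives 9>4]
(B,P,Z): not NE [P1→A gives 9>7; P2→Q gives 9>2]
(B,Q,X): not NE [P3→Y gives 8>1]
(B,Q,Y): not NE [P1→A gives 6>3; P2→P gives 8>5]
(B,Q,Z): not NE [P3→Y gives 8>5]
(B,R,X): not NE [P2→Q gives 6>5; P3→Z gives 5>0]
(B,R,Y): not NE [P1→A gives 4>1; P2→P gives 8>1; P3→Z gives 5>0]
(B,R,Z): not NE [P1→A gives 9>0; P2→Q gives 9>0]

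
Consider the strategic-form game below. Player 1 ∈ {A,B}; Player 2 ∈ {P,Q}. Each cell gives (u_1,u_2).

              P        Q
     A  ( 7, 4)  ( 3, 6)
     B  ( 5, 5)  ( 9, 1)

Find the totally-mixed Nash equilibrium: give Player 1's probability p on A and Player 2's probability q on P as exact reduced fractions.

P1 indiff ⇒ q·7+(1-q)·3 = q·5+(1-q)·9 ⇒ q(2) = (1-q)(6) ⇒ q = 3/4
P2 indiff ⇒ p·4+(1-p)·5 = p·6+(1-p)·1 ⇒ p(-2) = (1-p)(-4) ⇒ p = 2/3

(p,q) = (2/3, 3/4)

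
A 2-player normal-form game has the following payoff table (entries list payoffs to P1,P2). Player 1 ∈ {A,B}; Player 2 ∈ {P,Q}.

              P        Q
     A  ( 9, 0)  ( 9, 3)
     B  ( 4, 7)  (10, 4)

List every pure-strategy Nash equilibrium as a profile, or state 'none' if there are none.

(A,P): not NE [P2→Q gives 3>0]
(A,Q): not NE [P1→B gives 10>9]
(B,P): not NE [P1→A gives 9>4]
(B,Q): not NE [P2→P gives 7>4]

PSNE: ∅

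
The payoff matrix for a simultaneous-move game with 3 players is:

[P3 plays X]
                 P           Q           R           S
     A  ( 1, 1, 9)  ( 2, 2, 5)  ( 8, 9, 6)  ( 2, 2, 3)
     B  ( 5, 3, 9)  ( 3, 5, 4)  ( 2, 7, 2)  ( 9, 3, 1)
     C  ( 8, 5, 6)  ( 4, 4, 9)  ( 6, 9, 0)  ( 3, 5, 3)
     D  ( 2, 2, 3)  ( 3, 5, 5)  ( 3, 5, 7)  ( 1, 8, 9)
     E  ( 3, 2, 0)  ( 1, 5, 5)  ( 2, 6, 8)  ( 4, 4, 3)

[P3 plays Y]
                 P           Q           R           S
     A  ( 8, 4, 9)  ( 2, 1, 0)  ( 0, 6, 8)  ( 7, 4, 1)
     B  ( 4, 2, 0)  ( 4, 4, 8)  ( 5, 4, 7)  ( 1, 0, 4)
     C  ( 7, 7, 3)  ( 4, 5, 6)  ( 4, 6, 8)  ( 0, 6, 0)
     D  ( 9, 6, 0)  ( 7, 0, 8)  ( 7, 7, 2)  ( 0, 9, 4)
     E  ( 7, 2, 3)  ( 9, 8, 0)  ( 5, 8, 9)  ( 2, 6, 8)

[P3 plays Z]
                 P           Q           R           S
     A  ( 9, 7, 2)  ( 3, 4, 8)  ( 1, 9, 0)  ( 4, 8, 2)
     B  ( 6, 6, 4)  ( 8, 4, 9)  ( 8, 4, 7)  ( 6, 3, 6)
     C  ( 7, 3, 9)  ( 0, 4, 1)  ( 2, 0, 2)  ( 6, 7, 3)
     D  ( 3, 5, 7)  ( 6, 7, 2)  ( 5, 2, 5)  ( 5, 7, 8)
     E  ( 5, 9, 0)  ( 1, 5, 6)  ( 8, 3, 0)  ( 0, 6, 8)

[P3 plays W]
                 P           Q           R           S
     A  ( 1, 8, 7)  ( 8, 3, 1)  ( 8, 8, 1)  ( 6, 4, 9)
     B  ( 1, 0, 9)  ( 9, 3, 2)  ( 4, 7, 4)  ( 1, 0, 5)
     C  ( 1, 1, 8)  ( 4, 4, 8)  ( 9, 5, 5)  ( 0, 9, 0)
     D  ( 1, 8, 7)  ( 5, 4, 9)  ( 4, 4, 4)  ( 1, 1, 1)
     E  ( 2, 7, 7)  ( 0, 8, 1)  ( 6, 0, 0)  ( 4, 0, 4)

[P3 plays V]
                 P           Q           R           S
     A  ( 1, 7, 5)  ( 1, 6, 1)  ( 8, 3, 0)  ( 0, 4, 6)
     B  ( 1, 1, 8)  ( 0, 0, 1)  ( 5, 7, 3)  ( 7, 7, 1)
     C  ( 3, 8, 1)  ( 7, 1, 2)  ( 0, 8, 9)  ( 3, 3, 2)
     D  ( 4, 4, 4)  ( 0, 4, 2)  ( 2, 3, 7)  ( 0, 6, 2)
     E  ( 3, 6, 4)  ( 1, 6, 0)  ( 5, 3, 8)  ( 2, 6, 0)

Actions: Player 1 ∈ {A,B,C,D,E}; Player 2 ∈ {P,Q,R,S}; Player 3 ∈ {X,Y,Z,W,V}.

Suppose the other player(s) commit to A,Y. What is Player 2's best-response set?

u_2(P vs A,Y) = 4
u_2(Q vs A,Y) = 1
u_2(R vs A,Y) = 6
u_2(S vs A,Y) = 4
max payoff 6 at {R}

argmax u_2 = {R}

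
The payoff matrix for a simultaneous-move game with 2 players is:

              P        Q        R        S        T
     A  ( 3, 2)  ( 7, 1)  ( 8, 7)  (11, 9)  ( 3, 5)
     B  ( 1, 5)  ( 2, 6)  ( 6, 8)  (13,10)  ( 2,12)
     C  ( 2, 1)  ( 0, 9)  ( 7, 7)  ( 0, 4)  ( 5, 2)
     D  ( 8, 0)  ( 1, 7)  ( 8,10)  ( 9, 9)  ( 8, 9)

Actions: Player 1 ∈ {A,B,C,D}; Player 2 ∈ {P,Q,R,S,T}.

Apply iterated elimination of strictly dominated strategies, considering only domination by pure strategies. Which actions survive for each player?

P1 drop C (D beats it: P:8>2 Q:1>0 R:8>7 S:9>0 T:8>5)
P2 drop P (R beats it: A:7>2 B:8>5 D:10>0)
P2 drop Q (R beats it: A:7>1 B:8>6 D:10>7)
P1→{A,B,D} P2→{R,S,T}

Remaining: P1:{A,B,D} P2:{R,S,T}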